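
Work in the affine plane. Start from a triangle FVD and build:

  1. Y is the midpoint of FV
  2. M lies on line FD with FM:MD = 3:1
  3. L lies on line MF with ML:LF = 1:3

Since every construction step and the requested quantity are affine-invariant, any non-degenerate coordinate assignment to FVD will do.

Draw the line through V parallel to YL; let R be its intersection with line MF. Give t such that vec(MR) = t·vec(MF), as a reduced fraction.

t = -1/2

Work in coordinates with F = (0, 0), V = (1, 0), D = (0, 1).
1. Y is the midpoint of FV ⇒ Y = (1/2, 0)
2. M lies on line FD with FM:MD = 3:1 ⇒ M = (0, 3/4)
3. L lies on line MF with ML:LF = 1:3 ⇒ L = (0, 9/16)
through V parallel to YL: direction (-1/2, 9/16); meets MF at R = (0, 9/8)
R = M + t·(F−M) with t = -1/2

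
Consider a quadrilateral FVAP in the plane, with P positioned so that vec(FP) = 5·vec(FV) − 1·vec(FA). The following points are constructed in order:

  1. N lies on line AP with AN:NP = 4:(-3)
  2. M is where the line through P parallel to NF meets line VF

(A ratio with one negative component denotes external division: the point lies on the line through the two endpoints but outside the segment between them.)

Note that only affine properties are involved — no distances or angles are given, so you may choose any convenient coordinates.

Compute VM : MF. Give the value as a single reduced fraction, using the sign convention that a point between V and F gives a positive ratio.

Assign F = (0, 0), V = (1, 0), A = (0, 1), P = (5, -1) — the answer is frame-independent, so this choice is without loss of generality.
1. N lies on line AP with AN:NP = 4:(-3) ⇒ N = (20, -7)
2. M is where the line through P parallel to NF meets line VF ⇒ M = (15/7, 0)
M = V + t·(F−V) with t = -8/7, so VM:MF = t:(1−t) = -8/7:15/7

VM:MF = -8/15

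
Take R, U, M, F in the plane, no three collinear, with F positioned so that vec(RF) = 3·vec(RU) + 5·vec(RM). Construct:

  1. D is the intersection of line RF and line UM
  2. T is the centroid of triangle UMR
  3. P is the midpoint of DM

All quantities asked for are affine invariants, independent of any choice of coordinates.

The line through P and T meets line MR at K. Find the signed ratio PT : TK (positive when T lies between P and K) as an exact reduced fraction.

PT:TK = -7/16

Choose coordinates R = (0, 0), U = (1, 0), M = (0, 1), F = (3, 5).
1. D is the intersection of line RF and line UM ⇒ D = (3/8, 5/8)
2. T is the centroid of triangle UMR ⇒ T = (1/3, 1/3)
3. P is the midpoint of DM ⇒ P = (3/16, 13/16)
line PT meets MR at K = (0, 10/7)
T = P + t·(K−P) with t = -7/9, so PT:TK = -7/9:16/9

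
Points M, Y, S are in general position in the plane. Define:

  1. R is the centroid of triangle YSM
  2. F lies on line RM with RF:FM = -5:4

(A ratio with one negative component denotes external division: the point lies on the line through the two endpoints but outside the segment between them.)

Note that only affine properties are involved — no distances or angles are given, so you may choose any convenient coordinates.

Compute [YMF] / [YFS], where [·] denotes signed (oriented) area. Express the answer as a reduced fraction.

[YMF]:[YFS] = -4/11

Work in coordinates with M = (0, 0), Y = (1, 0), S = (0, 1).
1. R is the centroid of triangle YSM ⇒ R = (1/3, 1/3)
2. F lies on line RM with RF:FM = -5:4 ⇒ F = (-4/3, -4/3)
2·[YMF] = 4/3, 2·[YFS] = -11/3
[YMF]:[YFS] = 4/3:-11/3 = -4/11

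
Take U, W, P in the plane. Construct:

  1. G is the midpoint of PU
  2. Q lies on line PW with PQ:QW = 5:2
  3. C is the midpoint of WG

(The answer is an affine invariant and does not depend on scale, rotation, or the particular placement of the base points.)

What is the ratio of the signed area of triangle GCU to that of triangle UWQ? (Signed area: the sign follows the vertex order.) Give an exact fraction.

[GCU]:[UWQ] = -7/8

Set U = (0, 0), W = (1, 0), P = (0, 1); any affine frame gives the same invariant.
1. G is the midpoint of PU ⇒ G = (0, 1/2)
2. Q lies on line PW with PQ:QW = 5:2 ⇒ Q = (5/7, 2/7)
3. C is the midpoint of WG ⇒ C = (1/2, 1/4)
2·[GCU] = -1/4, 2·[UWQ] = 2/7
[GCU]:[UWQ] = -1/4:2/7 = -7/8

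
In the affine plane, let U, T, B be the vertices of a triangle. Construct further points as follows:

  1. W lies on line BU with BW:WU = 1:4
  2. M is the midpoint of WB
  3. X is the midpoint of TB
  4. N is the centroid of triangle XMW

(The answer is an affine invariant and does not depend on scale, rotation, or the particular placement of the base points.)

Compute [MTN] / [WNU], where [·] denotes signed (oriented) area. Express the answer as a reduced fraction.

[MTN]:[WNU] = 1/8

Assign U = (0, 0), T = (1, 0), B = (0, 1) — the answer is frame-independent, so this choice is without loss of generality.
1. W lies on line BU with BW:WU = 1:4 ⇒ W = (0, 4/5)
2. M is the midpoint of WB ⇒ M = (0, 9/10)
3. X is the midpoint of TB ⇒ X = (1/2, 1/2)
4. N is the centroid of triangle XMW ⇒ N = (1/6, 11/15)
2·[MTN] = -1/60, 2·[WNU] = -2/15
[MTN]:[WNU] = -1/60:-2/15 = 1/8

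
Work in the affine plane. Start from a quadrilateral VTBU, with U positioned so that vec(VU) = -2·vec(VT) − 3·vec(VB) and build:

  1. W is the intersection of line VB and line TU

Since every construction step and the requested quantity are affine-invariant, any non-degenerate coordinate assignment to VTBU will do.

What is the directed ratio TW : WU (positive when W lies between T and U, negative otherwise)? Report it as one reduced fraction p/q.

TW:WU = 1/2

Choose coordinates V = (0, 0), T = (1, 0), B = (0, 1), U = (-2, -3).
1. W is the intersection of line VB and line TU ⇒ W = (0, -1)
W = T + t·(U−T) with t = 1/3, so TW:WU = t:(1−t) = 1/3:2/3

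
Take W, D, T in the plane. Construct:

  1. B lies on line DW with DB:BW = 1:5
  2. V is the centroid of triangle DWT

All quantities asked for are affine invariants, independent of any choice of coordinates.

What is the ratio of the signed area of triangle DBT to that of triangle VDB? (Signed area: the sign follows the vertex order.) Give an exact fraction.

Set W = (0, 0), D = (1, 0), T = (0, 1); any affine frame gives the same invariant.
1. B lies on line DW with DB:BW = 1:5 ⇒ B = (5/6, 0)
2. V is the centroid of triangle DWT ⇒ V = (1/3, 1/3)
2·[DBT] = -1/6, 2·[VDB] = -1/18
[DBT]:[VDB] = -1/6:-1/18 = 3

[DBT]:[VDB] = 3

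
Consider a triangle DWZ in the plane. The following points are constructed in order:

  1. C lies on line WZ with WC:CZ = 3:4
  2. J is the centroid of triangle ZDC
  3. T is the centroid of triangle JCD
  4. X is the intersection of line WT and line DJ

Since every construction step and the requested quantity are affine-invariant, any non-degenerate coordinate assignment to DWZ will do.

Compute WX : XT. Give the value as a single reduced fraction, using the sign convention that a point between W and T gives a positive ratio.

Set D = (0, 0), W = (1, 0), Z = (0, 1); any affine frame gives the same invariant.
1. C lies on line WZ with WC:CZ = 3:4 ⇒ C = (4/7, 3/7)
2. J is the centroid of triangle ZDC ⇒ J = (4/21, 10/21)
3. T is the centroid of triangle JCD ⇒ T = (16/63, 19/63)
4. X is the intersection of line WT and line DJ ⇒ X = (38/273, 95/273)
X = W + t·(T−W) with t = 15/13, so WX:XT = t:(1−t) = 15/13:-2/13

WX:XT = -15/2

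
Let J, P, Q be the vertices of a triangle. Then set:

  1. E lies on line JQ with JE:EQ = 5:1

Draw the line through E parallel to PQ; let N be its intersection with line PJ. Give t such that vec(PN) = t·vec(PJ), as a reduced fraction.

Work in coordinates with J = (0, 0), P = (1, 0), Q = (0, 1).
1. E lies on line JQ with JE:EQ = 5:1 ⇒ E = (0, 5/6)
through E parallel to PQ: direction (-1, 1); meets PJ at N = (5/6, 0)
N = P + t·(J−P) with t = 1/6

t = 1/6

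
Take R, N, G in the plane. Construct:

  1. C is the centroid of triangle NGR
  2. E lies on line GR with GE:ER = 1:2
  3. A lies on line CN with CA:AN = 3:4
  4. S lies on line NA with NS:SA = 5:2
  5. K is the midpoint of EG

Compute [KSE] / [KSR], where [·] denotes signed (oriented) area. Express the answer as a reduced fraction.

[KSE]:[KSR] = 1/5

Choose coordinates R = (0, 0), N = (1, 0), G = (0, 1).
1. C is the centroid of triangle NGR ⇒ C = (1/3, 1/3)
2. E lies on line GR with GE:ER = 1:2 ⇒ E = (0, 2/3)
3. A lies on line CN with CA:AN = 3:4 ⇒ A = (13/21, 4/21)
4. S lies on line NA with NS:SA = 5:2 ⇒ S = (107/147, 20/147)
5. K is the midpoint of EG ⇒ K = (0, 5/6)
2·[KSE] = -107/882, 2·[KSR] = -535/882
[KSE]:[KSR] = -107/882:-535/882 = 1/5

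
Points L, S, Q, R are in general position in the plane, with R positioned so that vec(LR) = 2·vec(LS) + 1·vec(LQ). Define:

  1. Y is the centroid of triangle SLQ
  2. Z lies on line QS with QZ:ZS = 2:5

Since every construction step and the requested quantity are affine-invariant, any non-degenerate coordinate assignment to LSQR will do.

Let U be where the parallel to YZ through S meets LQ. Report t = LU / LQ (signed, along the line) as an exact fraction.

Set L = (0, 0), S = (1, 0), Q = (0, 1), R = (2, 1); any affine frame gives the same invariant.
1. Y is the centroid of triangle SLQ ⇒ Y = (1/3, 1/3)
2. Z lies on line QS with QZ:ZS = 2:5 ⇒ Z = (2/7, 5/7)
through S parallel to YZ: direction (-1/21, 8/21); meets LQ at U = (0, 8)
U = L + t·(Q−L) with t = 8

t = 8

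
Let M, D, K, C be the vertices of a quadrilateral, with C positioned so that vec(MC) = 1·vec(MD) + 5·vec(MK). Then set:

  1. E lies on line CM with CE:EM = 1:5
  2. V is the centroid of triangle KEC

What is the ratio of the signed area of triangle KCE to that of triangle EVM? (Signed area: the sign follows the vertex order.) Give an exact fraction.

[KCE]:[EVM] = -3/5

Set M = (0, 0), D = (1, 0), K = (0, 1), C = (1, 5); any affine frame gives the same invariant.
1. E lies on line CM with CE:EM = 1:5 ⇒ E = (5/6, 25/6)
2. V is the centroid of triangle KEC ⇒ V = (11/18, 61/18)
2·[KCE] = -1/6, 2·[EVM] = 5/18
[KCE]:[EVM] = -1/6:5/18 = -3/5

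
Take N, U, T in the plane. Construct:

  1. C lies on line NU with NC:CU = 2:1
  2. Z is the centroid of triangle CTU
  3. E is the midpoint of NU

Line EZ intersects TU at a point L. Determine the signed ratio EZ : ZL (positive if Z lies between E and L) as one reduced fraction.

Assign N = (0, 0), U = (1, 0), T = (0, 1) — the answer is frame-independent, so this choice is without loss of generality.
1. C lies on line NU with NC:CU = 2:1 ⇒ C = (2/3, 0)
2. Z is the centroid of triangle CTU ⇒ Z = (5/9, 1/3)
3. E is the midpoint of NU ⇒ E = (1/2, 0)
line EZ meets TU at L = (4/7, 3/7)
Z = E + t·(L−E) with t = 7/9, so EZ:ZL = 7/9:2/9

EZ:ZL = 7/2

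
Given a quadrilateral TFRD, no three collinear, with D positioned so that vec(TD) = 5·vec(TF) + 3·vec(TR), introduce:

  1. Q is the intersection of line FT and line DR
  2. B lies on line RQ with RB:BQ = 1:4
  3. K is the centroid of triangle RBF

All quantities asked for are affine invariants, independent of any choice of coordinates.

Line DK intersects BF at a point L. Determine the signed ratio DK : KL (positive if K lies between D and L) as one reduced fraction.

Set T = (0, 0), F = (1, 0), R = (0, 1), D = (5, 3); any affine frame gives the same invariant.
1. Q is the intersection of line FT and line DR ⇒ Q = (-5/2, 0)
2. B lies on line RQ with RB:BQ = 1:4 ⇒ B = (-1/2, 4/5)
3. K is the centroid of triangle RBF ⇒ K = (1/6, 3/5)
line DK meets BF at L = (1/64, 21/40)
K = D + t·(L−D) with t = 32/33, so DK:KL = 32/33:1/33

DK:KL = 32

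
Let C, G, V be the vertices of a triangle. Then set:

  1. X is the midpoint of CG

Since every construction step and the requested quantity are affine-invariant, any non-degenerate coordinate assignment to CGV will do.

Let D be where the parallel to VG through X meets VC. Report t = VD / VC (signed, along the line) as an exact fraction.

Assign C = (0, 0), G = (1, 0), V = (0, 1) — the answer is frame-independent, so this choice is without loss of generality.
1. X is the midpoint of CG ⇒ X = (1/2, 0)
through X parallel to VG: direction (1, -1); meets VC at D = (0, 1/2)
D = V + t·(C−V) with t = 1/2

t = 1/2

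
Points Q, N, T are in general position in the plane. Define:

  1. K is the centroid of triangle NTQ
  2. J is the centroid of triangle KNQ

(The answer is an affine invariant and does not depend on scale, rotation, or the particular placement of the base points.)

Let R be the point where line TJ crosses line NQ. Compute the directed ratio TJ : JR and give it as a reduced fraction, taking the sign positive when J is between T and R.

Choose coordinates Q = (0, 0), N = (1, 0), T = (0, 1).
1. K is the centroid of triangle NTQ ⇒ K = (1/3, 1/3)
2. J is the centroid of triangle KNQ ⇒ J = (4/9, 1/9)
line TJ meets NQ at R = (1/2, 0)
J = T + t·(R−T) with t = 8/9, so TJ:JR = 8/9:1/9

TJ:JR = 8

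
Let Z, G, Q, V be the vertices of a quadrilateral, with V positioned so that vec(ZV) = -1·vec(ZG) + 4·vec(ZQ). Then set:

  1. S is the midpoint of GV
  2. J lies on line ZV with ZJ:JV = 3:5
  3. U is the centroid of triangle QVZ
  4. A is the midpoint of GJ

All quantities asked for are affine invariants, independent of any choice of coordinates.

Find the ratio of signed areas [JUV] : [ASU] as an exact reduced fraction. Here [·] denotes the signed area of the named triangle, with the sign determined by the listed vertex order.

[JUV]:[ASU] = 2/5

Set Z = (0, 0), G = (1, 0), Q = (0, 1), V = (-1, 4); any affine frame gives the same invariant.
1. S is the midpoint of GV ⇒ S = (0, 2)
2. J lies on line ZV with ZJ:JV = 3:5 ⇒ J = (-3/8, 3/2)
3. U is the centroid of triangle QVZ ⇒ U = (-1/3, 5/3)
4. A is the midpoint of GJ ⇒ A = (5/16, 3/4)
2·[JUV] = 5/24, 2·[ASU] = 25/48
[JUV]:[ASU] = 5/24:25/48 = 2/5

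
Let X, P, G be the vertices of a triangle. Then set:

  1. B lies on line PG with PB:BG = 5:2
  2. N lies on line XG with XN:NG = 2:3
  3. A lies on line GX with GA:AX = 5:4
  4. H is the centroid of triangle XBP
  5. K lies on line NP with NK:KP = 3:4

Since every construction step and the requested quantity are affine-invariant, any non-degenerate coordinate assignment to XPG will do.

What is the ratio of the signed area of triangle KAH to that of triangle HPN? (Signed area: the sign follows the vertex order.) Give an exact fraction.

[KAH]:[HPN] = 3/7

Choose coordinates X = (0, 0), P = (1, 0), G = (0, 1).
1. B lies on line PG with PB:BG = 5:2 ⇒ B = (2/7, 5/7)
2. N lies on line XG with XN:NG = 2:3 ⇒ N = (0, 2/5)
3. A lies on line GX with GA:AX = 5:4 ⇒ A = (0, 4/9)
4. H is the centroid of triangle XBP ⇒ H = (3/7, 5/21)
5. K lies on line NP with NK:KP = 3:4 ⇒ K = (3/7, 8/35)
2·[KAH] = -1/245, 2·[HPN] = -1/105
[KAH]:[HPN] = -1/245:-1/105 = 3/7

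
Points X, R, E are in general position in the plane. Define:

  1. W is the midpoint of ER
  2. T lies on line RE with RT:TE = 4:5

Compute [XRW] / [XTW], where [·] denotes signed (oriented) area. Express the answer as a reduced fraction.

[XRW]:[XTW] = 9

Assign X = (0, 0), R = (1, 0), E = (0, 1) — the answer is frame-independent, so this choice is without loss of generality.
1. W is the midpoint of ER ⇒ W = (1/2, 1/2)
2. T lies on line RE with RT:TE = 4:5 ⇒ T = (5/9, 4/9)
2·[XRW] = 1/2, 2·[XTW] = 1/18
[XRW]:[XTW] = 1/2:1/18 = 9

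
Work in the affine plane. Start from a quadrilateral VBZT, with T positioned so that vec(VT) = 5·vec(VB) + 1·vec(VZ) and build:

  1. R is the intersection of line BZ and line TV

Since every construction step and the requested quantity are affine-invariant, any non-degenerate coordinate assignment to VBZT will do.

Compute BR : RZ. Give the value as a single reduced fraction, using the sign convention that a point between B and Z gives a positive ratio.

BR:RZ = 1/5

Choose coordinates V = (0, 0), B = (1, 0), Z = (0, 1), T = (5, 1).
1. R is the intersection of line BZ and line TV ⇒ R = (5/6, 1/6)
R = B + t·(Z−B) with t = 1/6, so BR:RZ = t:(1−t) = 1/6:5/6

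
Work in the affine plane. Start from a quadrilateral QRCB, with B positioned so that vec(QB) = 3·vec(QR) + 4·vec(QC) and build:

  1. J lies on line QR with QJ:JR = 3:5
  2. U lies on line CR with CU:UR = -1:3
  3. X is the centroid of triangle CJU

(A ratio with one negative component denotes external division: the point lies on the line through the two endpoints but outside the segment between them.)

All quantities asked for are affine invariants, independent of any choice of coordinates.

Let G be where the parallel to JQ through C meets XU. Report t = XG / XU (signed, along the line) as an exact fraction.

t = 1/4

Work in coordinates with Q = (0, 0), R = (1, 0), C = (0, 1), B = (3, 4).
1. J lies on line QR with QJ:JR = 3:5 ⇒ J = (3/8, 0)
2. U lies on line CR with CU:UR = -1:3 ⇒ U = (-1/2, 3/2)
3. X is the centroid of triangle CJU ⇒ X = (-1/24, 5/6)
through C parallel to JQ: direction (-3/8, 0); meets XU at G = (-5/32, 1)
G = X + t·(U−X) with t = 1/4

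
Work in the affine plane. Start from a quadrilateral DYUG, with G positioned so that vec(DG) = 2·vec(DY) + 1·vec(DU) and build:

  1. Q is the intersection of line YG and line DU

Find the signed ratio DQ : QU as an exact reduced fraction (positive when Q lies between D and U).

Work in coordinates with D = (0, 0), Y = (1, 0), U = (0, 1), G = (2, 1).
1. Q is the intersection of line YG and line DU ⇒ Q = (0, -1)
Q = D + t·(U−D) with t = -1, so DQ:QU = t:(1−t) = -1:2

DQ:QU = -1/2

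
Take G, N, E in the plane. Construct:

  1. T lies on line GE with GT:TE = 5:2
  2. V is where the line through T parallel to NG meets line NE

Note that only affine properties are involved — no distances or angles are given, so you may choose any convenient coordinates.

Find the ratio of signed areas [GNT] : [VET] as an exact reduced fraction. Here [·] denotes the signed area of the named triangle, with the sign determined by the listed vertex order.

[GNT]:[VET] = 35/4

Choose coordinates G = (0, 0), N = (1, 0), E = (0, 1).
1. T lies on line GE with GT:TE = 5:2 ⇒ T = (0, 5/7)
2. V is where the line through T parallel to NG meets line NE ⇒ V = (2/7, 5/7)
2·[GNT] = 5/7, 2·[VET] = 4/49
[GNT]:[VET] = 5/7:4/49 = 35/4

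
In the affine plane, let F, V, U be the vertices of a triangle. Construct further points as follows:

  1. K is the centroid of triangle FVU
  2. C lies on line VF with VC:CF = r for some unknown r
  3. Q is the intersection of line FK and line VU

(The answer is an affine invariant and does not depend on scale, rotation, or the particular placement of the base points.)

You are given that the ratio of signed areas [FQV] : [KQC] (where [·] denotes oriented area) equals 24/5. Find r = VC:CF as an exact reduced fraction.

r = 3/5

Set F = (0, 0), V = (1, 0), U = (0, 1); any affine frame gives the same invariant.
1. K is the centroid of triangle FVU ⇒ K = (1/3, 1/3)
2. With VC:CF = r, write λ = r/(r+1) so C = V + λ·(F−V); C is affine-linear in λ
3. Q is the intersection of line FK and line VU ⇒ Q = (1/2, 1/2)
Every point depending on C is an affine combination of C and λ-independent points, so each such coordinate is linear in λ; the λ² term in each signed area is a multiple of (F−V)×(F−V) = 0, so 2·[FQV] and 2·[KQC] are each linear in λ. Evaluating at λ=0 and λ=1:
  2·[FQV] = -1/2,   2·[KQC] = 1/6·λ − 1/6
So [FQV]:[KQC] = (-1/2) / (1/6·λ − 1/6). Setting this equal to 24/5:
  -1/2 = 24/5·(1/6·λ − 1/6)  ⇒  λ = 3/8
Then r = λ/(1−λ) = (3/8)/(5/8) = 3/5. Check: with r = 3/5, C = (5/8, 0) and [FQV]:[KQC] = 24/5 as required.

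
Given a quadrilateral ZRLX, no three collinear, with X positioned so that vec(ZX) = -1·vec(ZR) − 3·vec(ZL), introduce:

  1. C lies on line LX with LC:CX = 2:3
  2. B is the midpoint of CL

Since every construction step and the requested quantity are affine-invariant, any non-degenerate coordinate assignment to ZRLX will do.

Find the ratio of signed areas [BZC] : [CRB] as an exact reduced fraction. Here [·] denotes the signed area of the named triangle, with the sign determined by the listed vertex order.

[BZC]:[CRB] = -1/5

Set Z = (0, 0), R = (1, 0), L = (0, 1), X = (-1, -3); any affine frame gives the same invariant.
1. C lies on line LX with LC:CX = 2:3 ⇒ C = (-2/5, -3/5)
2. B is the midpoint of CL ⇒ B = (-1/5, 1/5)
2·[BZC] = -1/5, 2·[CRB] = 1
[BZC]:[CRB] = -1/5:1 = -1/5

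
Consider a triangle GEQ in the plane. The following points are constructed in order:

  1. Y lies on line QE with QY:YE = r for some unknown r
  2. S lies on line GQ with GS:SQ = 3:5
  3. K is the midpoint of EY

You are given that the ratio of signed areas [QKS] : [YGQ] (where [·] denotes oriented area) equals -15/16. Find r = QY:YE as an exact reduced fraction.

Assign G = (0, 0), E = (1, 0), Q = (0, 1) — the answer is frame-independent, so this choice is without loss of generality.
1. With QY:YE = r, write λ = r/(r+1) so Y = Q + λ·(E−Q); Y is affine-linear in λ
2. S lies on line GQ with GS:SQ = 3:5 ⇒ S = (0, 3/8)
3. K is the midpoint of EY ⇒ K is an affine combination of earlier points and hence also affine-linear in λ
Every point depending on Y is an affine combination of Y and λ-independent points, so each such coordinate is linear in λ; the λ² term in each signed area is a multiple of (E−Q)×(E−Q) = 0, so 2·[QKS] and 2·[YGQ] are each linear in λ. Evaluating at λ=0 and λ=1:
  2·[QKS] = -5/16·λ − 5/16,   2·[YGQ] = −λ
So [QKS]:[YGQ] = (-5/16·λ − 5/16) / (−λ). Setting this equal to -15/16:
  -5/16·λ − 5/16 = -15/16·(−λ)  ⇒  λ = -1/4
Then r = λ/(1−λ) = (-1/4)/(5/4) = -1/5. Check: with r = -1/5, Y = (-1/4, 5/4) and [QKS]:[YGQ] = -15/16 as required.

r = -1/5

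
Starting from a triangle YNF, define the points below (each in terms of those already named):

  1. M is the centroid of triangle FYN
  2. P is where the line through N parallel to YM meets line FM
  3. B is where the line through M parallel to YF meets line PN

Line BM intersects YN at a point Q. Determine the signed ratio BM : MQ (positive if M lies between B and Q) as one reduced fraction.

BM:MQ = -3

Assign Y = (0, 0), N = (1, 0), F = (0, 1) — the answer is frame-independent, so this choice is without loss of generality.
1. M is the centroid of triangle FYN ⇒ M = (1/3, 1/3)
2. P is where the line through N parallel to YM meets line FM ⇒ P = (2/3, -1/3)
3. B is where the line through M parallel to YF meets line PN ⇒ B = (1/3, -2/3)
line BM meets YN at Q = (1/3, 0)
M = B + t·(Q−B) with t = 3/2, so BM:MQ = 3/2:-1/2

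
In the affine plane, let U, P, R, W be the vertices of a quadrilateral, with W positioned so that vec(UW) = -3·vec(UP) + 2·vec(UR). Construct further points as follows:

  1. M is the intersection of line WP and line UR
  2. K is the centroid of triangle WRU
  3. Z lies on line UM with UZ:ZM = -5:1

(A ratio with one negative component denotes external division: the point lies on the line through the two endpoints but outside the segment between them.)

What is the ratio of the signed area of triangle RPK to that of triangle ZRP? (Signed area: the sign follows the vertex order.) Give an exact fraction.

Choose coordinates U = (0, 0), P = (1, 0), R = (0, 1), W = (-3, 2).
1. M is the intersection of line WP and line UR ⇒ M = (0, 1/2)
2. K is the centroid of triangle WRU ⇒ K = (-1, 1)
3. Z lies on line UM with UZ:ZM = -5:1 ⇒ Z = (0, 5/8)
2·[RPK] = -1, 2·[ZRP] = -3/8
[RPK]:[ZRP] = -1:-3/8 = 8/3

[RPK]:[ZRP] = 8/3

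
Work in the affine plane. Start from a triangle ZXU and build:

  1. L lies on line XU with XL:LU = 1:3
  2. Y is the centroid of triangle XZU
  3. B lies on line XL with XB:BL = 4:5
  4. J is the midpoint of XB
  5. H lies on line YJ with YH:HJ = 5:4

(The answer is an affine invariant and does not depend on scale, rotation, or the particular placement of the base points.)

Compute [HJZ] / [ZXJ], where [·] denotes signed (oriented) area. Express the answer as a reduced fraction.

Work in coordinates with Z = (0, 0), X = (1, 0), U = (0, 1).
1. L lies on line XU with XL:LU = 1:3 ⇒ L = (3/4, 1/4)
2. Y is the centroid of triangle XZU ⇒ Y = (1/3, 1/3)
3. B lies on line XL with XB:BL = 4:5 ⇒ B = (8/9, 1/9)
4. J is the midpoint of XB ⇒ J = (17/18, 1/18)
5. H lies on line YJ with YH:HJ = 5:4 ⇒ H = (109/162, 29/162)
2·[HJZ] = -32/243, 2·[ZXJ] = 1/18
[HJZ]:[ZXJ] = -32/243:1/18 = -64/27

[HJZ]:[ZXJ] = -64/27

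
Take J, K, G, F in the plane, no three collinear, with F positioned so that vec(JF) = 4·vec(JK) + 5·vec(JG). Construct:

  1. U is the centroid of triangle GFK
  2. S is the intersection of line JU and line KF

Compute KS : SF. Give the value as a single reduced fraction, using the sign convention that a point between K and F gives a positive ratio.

KS:SF = 6

Assign J = (0, 0), K = (1, 0), G = (0, 1), F = (4, 5) — the answer is frame-independent, so this choice is without loss of generality.
1. U is the centroid of triangle GFK ⇒ U = (5/3, 2)
2. S is the intersection of line JU and line KF ⇒ S = (25/7, 30/7)
S = K + t·(F−K) with t = 6/7, so KS:SF = t:(1−t) = 6/7:1/7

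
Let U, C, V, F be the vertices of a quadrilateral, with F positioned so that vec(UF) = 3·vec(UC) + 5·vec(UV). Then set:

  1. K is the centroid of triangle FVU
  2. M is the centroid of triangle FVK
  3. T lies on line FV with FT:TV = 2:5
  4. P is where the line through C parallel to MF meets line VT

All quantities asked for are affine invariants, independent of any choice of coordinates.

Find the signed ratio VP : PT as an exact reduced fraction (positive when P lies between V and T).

Choose coordinates U = (0, 0), C = (1, 0), V = (0, 1), F = (3, 5).
1. K is the centroid of triangle FVU ⇒ K = (1, 2)
2. M is the centroid of triangle FVK ⇒ M = (4/3, 8/3)
3. T lies on line FV with FT:TV = 2:5 ⇒ T = (15/7, 27/7)
4. P is where the line through C parallel to MF meets line VT ⇒ P = (36, 49)
P = V + t·(T−V) with t = 84/5, so VP:PT = t:(1−t) = 84/5:-79/5

VP:PT = -84/79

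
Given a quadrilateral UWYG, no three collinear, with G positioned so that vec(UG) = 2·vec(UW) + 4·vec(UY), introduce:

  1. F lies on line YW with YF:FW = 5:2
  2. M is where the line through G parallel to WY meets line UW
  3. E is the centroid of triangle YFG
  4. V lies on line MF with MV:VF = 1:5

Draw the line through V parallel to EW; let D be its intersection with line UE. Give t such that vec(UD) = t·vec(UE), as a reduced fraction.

t = 379/74

Set U = (0, 0), W = (1, 0), Y = (0, 1), G = (2, 4); any affine frame gives the same invariant.
1. F lies on line YW with YF:FW = 5:2 ⇒ F = (5/7, 2/7)
2. M is where the line through G parallel to WY meets line UW ⇒ M = (6, 0)
3. E is the centroid of triangle YFG ⇒ E = (19/21, 37/21)
4. V lies on line MF with MV:VF = 1:5 ⇒ V = (215/42, 1/21)
through V parallel to EW: direction (2/21, -37/21); meets UE at D = (7201/1554, 379/42)
D = U + t·(E−U) with t = 379/74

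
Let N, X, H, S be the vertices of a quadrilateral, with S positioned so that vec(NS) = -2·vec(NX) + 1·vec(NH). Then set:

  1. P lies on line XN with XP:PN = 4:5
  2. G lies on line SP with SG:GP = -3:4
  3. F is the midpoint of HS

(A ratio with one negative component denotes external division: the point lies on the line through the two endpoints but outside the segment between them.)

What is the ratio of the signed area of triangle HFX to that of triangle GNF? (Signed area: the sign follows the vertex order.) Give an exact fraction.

[HFX]:[GNF] = 3/17

Assign N = (0, 0), X = (1, 0), H = (0, 1), S = (-2, 1) — the answer is frame-independent, so this choice is without loss of generality.
1. P lies on line XN with XP:PN = 4:5 ⇒ P = (5/9, 0)
2. G lies on line SP with SG:GP = -3:4 ⇒ G = (-29/3, 4)
3. F is the midpoint of HS ⇒ F = (-1, 1)
2·[HFX] = 1, 2·[GNF] = 17/3
[HFX]:[GNF] = 1:17/3 = 3/17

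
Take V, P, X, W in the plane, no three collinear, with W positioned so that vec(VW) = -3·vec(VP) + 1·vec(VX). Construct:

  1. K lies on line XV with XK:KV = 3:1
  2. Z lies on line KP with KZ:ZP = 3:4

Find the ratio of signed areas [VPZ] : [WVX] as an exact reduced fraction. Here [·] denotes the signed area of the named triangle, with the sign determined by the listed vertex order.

Set V = (0, 0), P = (1, 0), X = (0, 1), W = (-3, 1); any affine frame gives the same invariant.
1. K lies on line XV with XK:KV = 3:1 ⇒ K = (0, 1/4)
2. Z lies on line KP with KZ:ZP = 3:4 ⇒ Z = (3/7, 1/7)
2·[VPZ] = 1/7, 2·[WVX] = 3
[VPZ]:[WVX] = 1/7:3 = 1/21

[VPZ]:[WVX] = 1/21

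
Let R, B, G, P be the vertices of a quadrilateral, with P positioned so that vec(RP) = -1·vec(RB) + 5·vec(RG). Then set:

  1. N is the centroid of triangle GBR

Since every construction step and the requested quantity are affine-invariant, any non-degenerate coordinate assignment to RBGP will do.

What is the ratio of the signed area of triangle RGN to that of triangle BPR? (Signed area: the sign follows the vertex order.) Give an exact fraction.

Set R = (0, 0), B = (1, 0), G = (0, 1), P = (-1, 5); any affine frame gives the same invariant.
1. N is the centroid of triangle GBR ⇒ N = (1/3, 1/3)
2·[RGN] = -1/3, 2·[BPR] = 5
[RGN]:[BPR] = -1/3:5 = -1/15

[RGN]:[BPR] = -1/15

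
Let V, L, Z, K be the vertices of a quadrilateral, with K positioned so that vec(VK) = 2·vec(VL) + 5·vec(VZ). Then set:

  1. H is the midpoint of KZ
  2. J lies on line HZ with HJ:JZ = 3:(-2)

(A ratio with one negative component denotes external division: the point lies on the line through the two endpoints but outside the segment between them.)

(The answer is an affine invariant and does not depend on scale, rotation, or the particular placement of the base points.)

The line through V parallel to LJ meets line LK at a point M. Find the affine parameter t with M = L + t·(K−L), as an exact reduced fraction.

t = 1/4

Set V = (0, 0), L = (1, 0), Z = (0, 1), K = (2, 5); any affine frame gives the same invariant.
1. H is the midpoint of KZ ⇒ H = (1, 3)
2. J lies on line HZ with HJ:JZ = 3:(-2) ⇒ J = (-2, -3)
through V parallel to LJ: direction (-3, -3); meets LK at M = (5/4, 5/4)
M = L + t·(K−L) with t = 1/4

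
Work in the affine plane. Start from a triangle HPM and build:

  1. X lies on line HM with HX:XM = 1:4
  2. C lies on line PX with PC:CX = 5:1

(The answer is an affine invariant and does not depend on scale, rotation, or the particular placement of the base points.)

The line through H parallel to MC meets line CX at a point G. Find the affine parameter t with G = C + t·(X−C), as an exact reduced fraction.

Assign H = (0, 0), P = (1, 0), M = (0, 1) — the answer is frame-independent, so this choice is without loss of generality.
1. X lies on line HM with HX:XM = 1:4 ⇒ X = (0, 1/5)
2. C lies on line PX with PC:CX = 5:1 ⇒ C = (1/6, 1/6)
through H parallel to MC: direction (1/6, -5/6); meets CX at G = (-1/24, 5/24)
G = C + t·(X−C) with t = 5/4

t = 5/4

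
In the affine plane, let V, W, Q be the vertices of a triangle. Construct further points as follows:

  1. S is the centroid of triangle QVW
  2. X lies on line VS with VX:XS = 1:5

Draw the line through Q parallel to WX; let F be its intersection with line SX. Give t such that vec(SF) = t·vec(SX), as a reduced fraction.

Work in coordinates with V = (0, 0), W = (1, 0), Q = (0, 1).
1. S is the centroid of triangle QVW ⇒ S = (1/3, 1/3)
2. X lies on line VS with VX:XS = 1:5 ⇒ X = (1/18, 1/18)
through Q parallel to WX: direction (-17/18, 1/18); meets SX at F = (17/18, 17/18)
F = S + t·(X−S) with t = -11/5

t = -11/5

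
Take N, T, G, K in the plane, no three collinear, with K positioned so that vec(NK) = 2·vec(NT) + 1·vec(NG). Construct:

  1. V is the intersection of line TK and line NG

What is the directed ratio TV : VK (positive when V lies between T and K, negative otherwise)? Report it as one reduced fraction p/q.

Choose coordinates N = (0, 0), T = (1, 0), G = (0, 1), K = (2, 1).
1. V is the intersection of line TK and line NG ⇒ V = (0, -1)
V = T + t·(K−T) with t = -1, so TV:VK = t:(1−t) = -1:2

TV:VK = -1/2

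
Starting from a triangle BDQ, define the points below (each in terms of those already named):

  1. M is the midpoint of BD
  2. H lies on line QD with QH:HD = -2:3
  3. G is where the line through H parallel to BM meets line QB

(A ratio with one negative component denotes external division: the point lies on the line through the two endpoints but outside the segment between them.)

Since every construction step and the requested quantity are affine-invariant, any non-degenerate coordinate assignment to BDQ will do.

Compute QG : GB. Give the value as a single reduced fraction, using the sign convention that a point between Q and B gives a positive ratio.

QG:GB = -2/3

Work in coordinates with B = (0, 0), D = (1, 0), Q = (0, 1).
1. M is the midpoint of BD ⇒ M = (1/2, 0)
2. H lies on line QD with QH:HD = -2:3 ⇒ H = (-2, 3)
3. G is where the line through H parallel to BM meets line QB ⇒ G = (0, 3)
G = Q + t·(B−Q) with t = -2, so QG:GB = t:(1−t) = -2:3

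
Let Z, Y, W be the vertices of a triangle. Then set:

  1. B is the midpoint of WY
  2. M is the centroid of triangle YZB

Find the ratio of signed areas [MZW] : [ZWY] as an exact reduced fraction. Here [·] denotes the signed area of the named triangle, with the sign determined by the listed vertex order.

[MZW]:[ZWY] = 1/2

Choose coordinates Z = (0, 0), Y = (1, 0), W = (0, 1).
1. B is the midpoint of WY ⇒ B = (1/2, 1/2)
2. M is the centroid of triangle YZB ⇒ M = (1/2, 1/6)
2·[MZW] = -1/2, 2·[ZWY] = -1
[MZW]:[ZWY] = -1/2:-1 = 1/2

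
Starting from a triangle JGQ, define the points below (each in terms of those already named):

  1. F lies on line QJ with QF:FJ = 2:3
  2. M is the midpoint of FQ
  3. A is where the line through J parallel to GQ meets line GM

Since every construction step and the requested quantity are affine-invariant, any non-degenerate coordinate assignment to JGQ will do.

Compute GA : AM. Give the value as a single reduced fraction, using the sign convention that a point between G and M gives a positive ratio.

Assign J = (0, 0), G = (1, 0), Q = (0, 1) — the answer is frame-independent, so this choice is without loss of generality.
1. F lies on line QJ with QF:FJ = 2:3 ⇒ F = (0, 3/5)
2. M is the midpoint of FQ ⇒ M = (0, 4/5)
3. A is where the line through J parallel to GQ meets line GM ⇒ A = (-4, 4)
A = G + t·(M−G) with t = 5, so GA:AM = t:(1−t) = 5:-4

GA:AM = -5/4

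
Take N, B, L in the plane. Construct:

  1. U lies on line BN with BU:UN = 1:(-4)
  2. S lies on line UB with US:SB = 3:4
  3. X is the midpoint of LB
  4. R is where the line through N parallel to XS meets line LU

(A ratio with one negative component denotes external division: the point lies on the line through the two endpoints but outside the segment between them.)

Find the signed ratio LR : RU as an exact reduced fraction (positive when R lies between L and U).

LR:RU = -29/28

Work in coordinates with N = (0, 0), B = (1, 0), L = (0, 1).
1. U lies on line BN with BU:UN = 1:(-4) ⇒ U = (4/3, 0)
2. S lies on line UB with US:SB = 3:4 ⇒ S = (25/21, 0)
3. X is the midpoint of LB ⇒ X = (1/2, 1/2)
4. R is where the line through N parallel to XS meets line LU ⇒ R = (116/3, -28)
R = L + t·(U−L) with t = 29, so LR:RU = t:(1−t) = 29:-28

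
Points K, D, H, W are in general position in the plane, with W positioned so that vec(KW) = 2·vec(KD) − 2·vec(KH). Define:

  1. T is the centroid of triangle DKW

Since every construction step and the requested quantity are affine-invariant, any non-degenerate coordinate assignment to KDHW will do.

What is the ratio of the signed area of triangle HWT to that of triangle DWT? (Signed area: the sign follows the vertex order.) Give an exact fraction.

[HWT]:[DWT] = 1/2

Work in coordinates with K = (0, 0), D = (1, 0), H = (0, 1), W = (2, -2).
1. T is the centroid of triangle DKW ⇒ T = (1, -2/3)
2·[HWT] = -1/3, 2·[DWT] = -2/3
[HWT]:[DWT] = -1/3:-2/3 = 1/2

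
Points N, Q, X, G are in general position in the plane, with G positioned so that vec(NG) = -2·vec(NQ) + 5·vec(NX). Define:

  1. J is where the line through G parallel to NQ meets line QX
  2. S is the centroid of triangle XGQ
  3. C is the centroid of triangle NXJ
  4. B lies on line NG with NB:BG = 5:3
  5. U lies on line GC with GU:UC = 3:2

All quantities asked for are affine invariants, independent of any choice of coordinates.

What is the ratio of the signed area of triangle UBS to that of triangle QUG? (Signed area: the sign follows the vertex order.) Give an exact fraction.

[UBS]:[QUG] = 13/136

Work in coordinates with N = (0, 0), Q = (1, 0), X = (0, 1), G = (-2, 5).
1. J is where the line through G parallel to NQ meets line QX ⇒ J = (-4, 5)
2. S is the centroid of triangle XGQ ⇒ S = (-1/3, 2)
3. C is the centroid of triangle NXJ ⇒ C = (-4/3, 2)
4. B lies on line NG with NB:BG = 5:3 ⇒ B = (-5/4, 25/8)
5. U lies on line GC with GU:UC = 3:2 ⇒ U = (-8/5, 16/5)
2·[UBS] = -13/40, 2·[QUG] = -17/5
[UBS]:[QUG] = -13/40:-17/5 = 13/136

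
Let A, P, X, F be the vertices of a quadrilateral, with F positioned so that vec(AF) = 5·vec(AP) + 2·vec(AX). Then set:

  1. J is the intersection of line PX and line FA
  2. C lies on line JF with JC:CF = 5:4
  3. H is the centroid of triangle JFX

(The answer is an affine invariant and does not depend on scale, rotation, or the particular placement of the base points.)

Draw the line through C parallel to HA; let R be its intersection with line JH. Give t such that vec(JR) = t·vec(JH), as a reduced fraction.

t = -10/3

Set A = (0, 0), P = (1, 0), X = (0, 1), F = (5, 2); any affine frame gives the same invariant.
1. J is the intersection of line PX and line FA ⇒ J = (5/7, 2/7)
2. C lies on line JF with JC:CF = 5:4 ⇒ C = (65/21, 26/21)
3. H is the centroid of triangle JFX ⇒ H = (40/21, 23/21)
through C parallel to HA: direction (-40/21, -23/21); meets JH at R = (-205/63, -152/63)
R = J + t·(H−J) with t = -10/3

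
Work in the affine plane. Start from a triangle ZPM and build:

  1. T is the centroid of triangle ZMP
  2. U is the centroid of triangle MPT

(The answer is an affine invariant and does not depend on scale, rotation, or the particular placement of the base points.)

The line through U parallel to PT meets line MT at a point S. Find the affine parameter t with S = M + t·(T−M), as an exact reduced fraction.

t = 2/3

Assign Z = (0, 0), P = (1, 0), M = (0, 1) — the answer is frame-independent, so this choice is without loss of generality.
1. T is the centroid of triangle ZMP ⇒ T = (1/3, 1/3)
2. U is the centroid of triangle MPT ⇒ U = (4/9, 4/9)
through U parallel to PT: direction (-2/3, 1/3); meets MT at S = (2/9, 5/9)
S = M + t·(T−M) with t = 2/3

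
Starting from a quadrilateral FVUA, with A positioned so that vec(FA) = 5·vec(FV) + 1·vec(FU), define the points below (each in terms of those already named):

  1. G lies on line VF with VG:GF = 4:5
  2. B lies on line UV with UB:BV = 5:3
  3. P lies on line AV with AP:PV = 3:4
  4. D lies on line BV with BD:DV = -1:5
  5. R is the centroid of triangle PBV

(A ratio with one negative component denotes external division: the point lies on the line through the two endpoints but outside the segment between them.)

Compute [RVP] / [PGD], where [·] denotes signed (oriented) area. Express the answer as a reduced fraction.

[RVP]:[PGD] = -45/163

Set F = (0, 0), V = (1, 0), U = (0, 1), A = (5, 1); any affine frame gives the same invariant.
1. G lies on line VF with VG:GF = 4:5 ⇒ G = (5/9, 0)
2. B lies on line UV with UB:BV = 5:3 ⇒ B = (5/8, 3/8)
3. P lies on line AV with AP:PV = 3:4 ⇒ P = (23/7, 4/7)
4. D lies on line BV with BD:DV = -1:5 ⇒ D = (17/32, 15/32)
5. R is the centroid of triangle PBV ⇒ R = (275/168, 53/168)
2·[RVP] = 5/14, 2·[PGD] = -163/126
[RVP]:[PGD] = 5/14:-163/126 = -45/163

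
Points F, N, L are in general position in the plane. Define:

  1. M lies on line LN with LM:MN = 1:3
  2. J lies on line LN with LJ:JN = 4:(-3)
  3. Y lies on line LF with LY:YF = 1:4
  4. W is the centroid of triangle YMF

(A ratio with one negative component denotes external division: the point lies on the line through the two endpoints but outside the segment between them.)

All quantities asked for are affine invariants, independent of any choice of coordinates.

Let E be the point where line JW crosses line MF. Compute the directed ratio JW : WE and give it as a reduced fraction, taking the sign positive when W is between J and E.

JW:WE = -229/4

Work in coordinates with F = (0, 0), N = (1, 0), L = (0, 1).
1. M lies on line LN with LM:MN = 1:3 ⇒ M = (1/4, 3/4)
2. J lies on line LN with LJ:JN = 4:(-3) ⇒ J = (4, -3)
3. Y lies on line LF with LY:YF = 1:4 ⇒ Y = (0, 4/5)
4. W is the centroid of triangle YMF ⇒ W = (1/12, 31/60)
line JW meets MF at E = (139/916, 417/916)
W = J + t·(E−J) with t = 229/225, so JW:WE = 229/225:-4/225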